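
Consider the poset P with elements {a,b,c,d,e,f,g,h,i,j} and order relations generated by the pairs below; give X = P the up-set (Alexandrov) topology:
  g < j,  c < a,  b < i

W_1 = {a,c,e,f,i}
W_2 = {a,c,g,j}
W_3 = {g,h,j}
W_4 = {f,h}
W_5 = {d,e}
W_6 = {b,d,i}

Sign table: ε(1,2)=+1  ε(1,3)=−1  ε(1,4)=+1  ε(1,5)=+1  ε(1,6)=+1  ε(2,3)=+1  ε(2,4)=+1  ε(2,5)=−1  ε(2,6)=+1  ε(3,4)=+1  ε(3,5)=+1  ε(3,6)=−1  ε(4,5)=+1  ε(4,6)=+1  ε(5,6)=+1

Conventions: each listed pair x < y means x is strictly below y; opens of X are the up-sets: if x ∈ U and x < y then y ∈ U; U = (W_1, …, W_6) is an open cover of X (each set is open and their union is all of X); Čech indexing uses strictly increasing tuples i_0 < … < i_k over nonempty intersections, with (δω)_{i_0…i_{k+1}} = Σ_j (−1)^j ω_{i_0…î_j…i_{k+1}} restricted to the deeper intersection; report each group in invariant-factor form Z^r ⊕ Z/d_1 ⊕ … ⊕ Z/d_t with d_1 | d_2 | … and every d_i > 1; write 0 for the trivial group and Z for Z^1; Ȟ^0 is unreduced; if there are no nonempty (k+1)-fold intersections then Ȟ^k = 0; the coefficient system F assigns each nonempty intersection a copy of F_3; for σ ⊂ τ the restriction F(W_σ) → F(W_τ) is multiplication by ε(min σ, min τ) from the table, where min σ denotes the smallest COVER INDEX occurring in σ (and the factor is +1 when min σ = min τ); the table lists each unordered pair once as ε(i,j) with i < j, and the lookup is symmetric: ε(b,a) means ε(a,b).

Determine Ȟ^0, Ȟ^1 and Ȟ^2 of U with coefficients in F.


Ȟ^0(U;F) ≅ Z/3,  Ȟ^1(U;F) ≅ Z/3 ⊕ Z/3,  Ȟ^2(U;F) ≅ 0

nerve of the cover:
  W12={a,c} W14={f} W15={e} W16={i} W23={g,j} W34={h} W56={d}
C dims 6,7; δ0: rk_F3 5
Ȟ^0 = (6 − 5) − 0 = 1, so Ȟ^0 ≅ Z/3
Ȟ^1 = (7 − 0) − 5 = 2, so Ȟ^1 ≅ Z/3 ⊕ Z/3
Ȟ^2 = (0 − 0) − 0 = 0, so Ȟ^2 ≅ 0


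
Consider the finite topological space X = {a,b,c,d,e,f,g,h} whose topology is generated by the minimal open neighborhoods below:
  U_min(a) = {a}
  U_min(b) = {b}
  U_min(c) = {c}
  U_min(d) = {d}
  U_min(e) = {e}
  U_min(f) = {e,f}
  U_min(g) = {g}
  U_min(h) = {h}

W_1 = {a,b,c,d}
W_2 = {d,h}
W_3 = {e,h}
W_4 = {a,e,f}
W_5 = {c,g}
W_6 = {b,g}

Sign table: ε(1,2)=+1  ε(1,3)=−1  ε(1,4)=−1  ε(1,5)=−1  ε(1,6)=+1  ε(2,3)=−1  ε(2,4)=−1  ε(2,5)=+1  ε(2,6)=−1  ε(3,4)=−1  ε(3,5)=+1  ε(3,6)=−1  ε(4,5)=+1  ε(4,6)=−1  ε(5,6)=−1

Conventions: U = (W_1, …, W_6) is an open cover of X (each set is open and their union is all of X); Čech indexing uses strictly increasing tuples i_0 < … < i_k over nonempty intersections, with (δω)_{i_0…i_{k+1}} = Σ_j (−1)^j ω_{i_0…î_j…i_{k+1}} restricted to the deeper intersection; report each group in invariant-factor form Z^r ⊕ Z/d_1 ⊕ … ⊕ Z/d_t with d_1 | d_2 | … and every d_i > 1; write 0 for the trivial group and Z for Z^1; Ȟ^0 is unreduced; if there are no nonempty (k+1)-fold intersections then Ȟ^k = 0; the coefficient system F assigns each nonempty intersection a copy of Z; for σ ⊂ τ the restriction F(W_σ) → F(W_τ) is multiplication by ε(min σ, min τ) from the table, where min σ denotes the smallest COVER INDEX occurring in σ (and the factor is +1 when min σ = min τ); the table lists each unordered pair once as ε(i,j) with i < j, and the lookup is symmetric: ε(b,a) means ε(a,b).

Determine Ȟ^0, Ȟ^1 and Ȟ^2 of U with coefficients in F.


nonempty overlaps:
  W12={d} W14={a} W15={c} W16={b} W23={h} W34={e} W56={g}
C dims 6,7; δ0: rk 6, SNF 1^5·2
degree 0: 6−6−0 = 0 → Ȟ^0 ≅ 0
degree 1: 7−0−6 = 1 plus torsion [2] → Ȟ^1 ≅ Z ⊕ Z/2
degree 2: 0−0−0 = 0 → Ȟ^2 ≅ 0

Ȟ^0 = 0,  Ȟ^1 = Z ⊕ Z/2,  Ȟ^2 = 0


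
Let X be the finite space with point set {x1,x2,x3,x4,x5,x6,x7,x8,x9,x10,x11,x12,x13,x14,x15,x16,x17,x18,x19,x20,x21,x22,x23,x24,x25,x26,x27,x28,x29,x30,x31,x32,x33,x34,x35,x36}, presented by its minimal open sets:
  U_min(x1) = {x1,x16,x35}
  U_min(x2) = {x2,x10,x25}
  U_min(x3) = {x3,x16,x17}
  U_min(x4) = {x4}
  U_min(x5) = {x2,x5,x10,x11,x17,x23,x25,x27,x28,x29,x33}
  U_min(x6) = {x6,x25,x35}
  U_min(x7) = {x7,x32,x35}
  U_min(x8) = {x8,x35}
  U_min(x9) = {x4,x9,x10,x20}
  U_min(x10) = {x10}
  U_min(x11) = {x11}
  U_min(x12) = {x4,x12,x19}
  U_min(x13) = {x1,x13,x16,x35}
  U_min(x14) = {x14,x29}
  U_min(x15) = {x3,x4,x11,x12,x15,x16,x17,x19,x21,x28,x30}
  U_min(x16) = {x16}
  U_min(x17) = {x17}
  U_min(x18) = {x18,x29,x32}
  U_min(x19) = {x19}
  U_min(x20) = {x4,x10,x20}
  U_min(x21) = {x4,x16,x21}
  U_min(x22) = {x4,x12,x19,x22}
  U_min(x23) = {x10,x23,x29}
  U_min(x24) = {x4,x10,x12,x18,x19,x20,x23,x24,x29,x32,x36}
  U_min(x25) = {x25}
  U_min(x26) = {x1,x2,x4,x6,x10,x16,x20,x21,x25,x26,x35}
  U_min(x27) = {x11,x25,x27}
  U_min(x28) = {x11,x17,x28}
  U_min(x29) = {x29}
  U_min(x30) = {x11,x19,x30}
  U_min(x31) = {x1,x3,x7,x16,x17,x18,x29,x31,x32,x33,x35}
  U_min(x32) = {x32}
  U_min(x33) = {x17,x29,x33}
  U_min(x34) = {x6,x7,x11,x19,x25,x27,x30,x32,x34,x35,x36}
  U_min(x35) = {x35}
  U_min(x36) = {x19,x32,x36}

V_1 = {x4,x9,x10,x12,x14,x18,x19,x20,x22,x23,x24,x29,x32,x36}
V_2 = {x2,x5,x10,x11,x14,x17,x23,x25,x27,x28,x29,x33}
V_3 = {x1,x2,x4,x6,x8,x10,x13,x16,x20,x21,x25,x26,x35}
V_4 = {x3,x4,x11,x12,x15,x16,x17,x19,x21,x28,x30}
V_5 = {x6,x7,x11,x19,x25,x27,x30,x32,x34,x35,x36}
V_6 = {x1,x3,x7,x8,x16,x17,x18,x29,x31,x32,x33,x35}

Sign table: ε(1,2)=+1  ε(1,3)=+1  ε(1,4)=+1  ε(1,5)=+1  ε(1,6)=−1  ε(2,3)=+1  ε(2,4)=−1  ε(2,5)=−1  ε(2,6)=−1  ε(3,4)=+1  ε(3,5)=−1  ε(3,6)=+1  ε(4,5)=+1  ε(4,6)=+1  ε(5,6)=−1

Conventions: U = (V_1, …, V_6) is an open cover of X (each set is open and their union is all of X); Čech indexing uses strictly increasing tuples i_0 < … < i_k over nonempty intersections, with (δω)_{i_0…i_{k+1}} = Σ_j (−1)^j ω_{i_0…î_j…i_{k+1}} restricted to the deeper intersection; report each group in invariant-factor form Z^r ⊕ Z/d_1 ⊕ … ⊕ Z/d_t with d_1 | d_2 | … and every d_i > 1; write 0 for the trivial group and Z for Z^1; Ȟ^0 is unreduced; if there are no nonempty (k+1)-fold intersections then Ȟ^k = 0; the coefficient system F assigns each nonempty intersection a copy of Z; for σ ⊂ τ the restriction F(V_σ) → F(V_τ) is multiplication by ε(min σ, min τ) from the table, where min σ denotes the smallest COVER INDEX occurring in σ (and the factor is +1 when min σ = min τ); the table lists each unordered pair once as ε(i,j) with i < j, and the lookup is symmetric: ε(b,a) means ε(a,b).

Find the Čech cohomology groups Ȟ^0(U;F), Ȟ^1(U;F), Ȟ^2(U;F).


Ȟ^0 = 0, Ȟ^1 = Z/2, Ȟ^2 = Z

cover nerve:
  V12={x10,x14,x23,x29} V13={x4,x10,x20} V14={x4,x12,x19} V15={x19,x32,x36} V16={x18,x29,x32} V23={x2,x10,x25} V24={x11,x17,x28} V25={x11,x25,x27} V26={x17,x29,x33} V34={x4,x16,x21} V35={x6,x25,x35} V36={x1,x8,x16,x35} V45={x11,x19,x30} V46={x3,x16,x17} V56={x7,x32,x35}
  V123={x10} V126={x29} V134={x4} V145={x19} V156={x32} V235={x25} V245={x11} V246={x17} V346={x16} V356={x35}
C dims 6,15,10; δ0: rk 6, SNF 1^5·2; δ1: rk 9, SNF 1^9
Ȟ^0: (6−6)−0=0 ⇒ 0
Ȟ^1: (15−9)−6=0 plus torsion [2] ⇒ Z/2
Ȟ^2: (10−0)−9=1 ⇒ Z


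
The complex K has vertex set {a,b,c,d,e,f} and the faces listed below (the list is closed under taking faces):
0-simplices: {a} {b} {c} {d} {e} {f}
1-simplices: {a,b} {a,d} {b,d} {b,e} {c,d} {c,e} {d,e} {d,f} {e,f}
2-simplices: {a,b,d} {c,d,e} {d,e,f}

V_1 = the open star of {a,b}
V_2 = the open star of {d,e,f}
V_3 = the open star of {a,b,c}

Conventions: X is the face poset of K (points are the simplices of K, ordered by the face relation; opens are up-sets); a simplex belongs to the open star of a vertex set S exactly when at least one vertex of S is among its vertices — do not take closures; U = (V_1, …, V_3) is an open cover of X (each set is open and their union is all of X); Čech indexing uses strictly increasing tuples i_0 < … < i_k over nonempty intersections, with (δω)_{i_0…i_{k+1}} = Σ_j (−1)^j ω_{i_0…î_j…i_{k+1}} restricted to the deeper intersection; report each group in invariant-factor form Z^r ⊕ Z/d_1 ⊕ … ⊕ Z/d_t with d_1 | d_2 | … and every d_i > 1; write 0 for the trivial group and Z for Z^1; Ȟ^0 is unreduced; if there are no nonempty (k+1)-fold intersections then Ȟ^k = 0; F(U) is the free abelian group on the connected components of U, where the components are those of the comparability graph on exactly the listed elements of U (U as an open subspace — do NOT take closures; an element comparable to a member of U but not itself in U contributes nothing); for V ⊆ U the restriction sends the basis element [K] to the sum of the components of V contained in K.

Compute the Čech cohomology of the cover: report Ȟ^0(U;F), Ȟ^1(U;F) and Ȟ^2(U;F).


nerve simplices:
  V1={{a},{b},{a,b},{a,d},{b,d},{b,e},{a,b,d}} V2={{d},{e},{f},{a,d},{b,d},{b,e},{c,d},{c,e},{d,e},{d,f},{e,f},{a,b,d},{c,d,e},{d,e,f}} V3={{a},{b},{c},{a,b},{a,d},{b,d},{b,e},{c,d},{c,e},{a,b,d},{c,d,e}}
  V12={{a,d},{b,d},{b,e},{a,b,d}} V13={{a},{b},{a,b},{a,d},{b,d},{b,e},{a,b,d}} V23={{a,d},{b,d},{b,e},{c,d},{c,e},{a,b,d},{c,d,e}}
  V123={{a,d},{b,d},{b,e},{a,b,d}}
components per intersection:
  V1: {{a},{b},{a,b},{a,d},{b,d},{b,e},{a,b,d}}
  V2: {{d},{e},{f},{a,d},{b,d},{b,e},{c,d},{c,e},{d,e},{d,f},{e,f},{a,b,d},{c,d,e},{d,e,f}}
  V3: {{a},{b},{a,b},{a,d},{b,d},{b,e},{a,b,d}} {{c},{c,d},{c,e},{c,d,e}}
  V12: {{a,d},{b,d},{a,b,d}} {{b,e}}
  V13: {{a},{b},{a,b},{a,d},{b,d},{b,e},{a,b,d}}
  V23: {{a,d},{b,d},{a,b,d}} {{b,e}} {{c,d},{c,e},{c,d,e}}
  V123: {{a,d},{b,d},{a,b,d}} {{b,e}}
C dims 4,6,2; δ0: rk 3, SNF 1^3; δ1: rk 2, SNF 1^2
degree 0: 4−3−0 = 1 → Ȟ^0 ≅ Z
degree 1: 6−2−3 = 1 → Ȟ^1 ≅ Z
degree 2: 2−0−2 = 0 → Ȟ^2 ≅ 0

Ȟ^0 = Z, Ȟ^1 = Z and Ȟ^2 = 0


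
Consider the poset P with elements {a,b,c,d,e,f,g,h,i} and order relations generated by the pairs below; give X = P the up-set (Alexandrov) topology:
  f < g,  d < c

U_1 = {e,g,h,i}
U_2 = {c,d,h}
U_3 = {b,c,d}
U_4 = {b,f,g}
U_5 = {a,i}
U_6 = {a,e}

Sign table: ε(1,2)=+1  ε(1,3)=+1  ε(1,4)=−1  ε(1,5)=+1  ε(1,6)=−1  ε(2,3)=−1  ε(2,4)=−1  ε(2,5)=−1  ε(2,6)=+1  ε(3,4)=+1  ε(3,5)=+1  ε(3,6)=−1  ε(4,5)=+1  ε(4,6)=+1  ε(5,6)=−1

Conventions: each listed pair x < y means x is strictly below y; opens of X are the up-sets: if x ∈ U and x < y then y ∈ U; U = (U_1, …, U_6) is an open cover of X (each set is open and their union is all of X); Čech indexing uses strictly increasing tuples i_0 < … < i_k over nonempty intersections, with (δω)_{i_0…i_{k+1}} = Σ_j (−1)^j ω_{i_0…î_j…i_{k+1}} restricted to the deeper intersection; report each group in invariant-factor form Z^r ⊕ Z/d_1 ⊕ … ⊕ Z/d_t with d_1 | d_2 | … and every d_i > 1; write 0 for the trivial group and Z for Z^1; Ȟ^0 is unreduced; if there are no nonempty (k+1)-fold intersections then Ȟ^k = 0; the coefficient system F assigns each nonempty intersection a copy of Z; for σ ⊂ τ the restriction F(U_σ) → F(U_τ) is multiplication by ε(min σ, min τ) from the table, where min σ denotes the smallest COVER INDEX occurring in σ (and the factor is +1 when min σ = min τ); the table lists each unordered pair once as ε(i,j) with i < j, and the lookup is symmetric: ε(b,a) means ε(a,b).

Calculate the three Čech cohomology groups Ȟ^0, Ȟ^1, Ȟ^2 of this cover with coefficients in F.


Ȟ^0 ≅ Z, Ȟ^1 ≅ Z^2, Ȟ^2 ≅ 0

cover nerve:
  U12={h} U14={g} U15={i} U16={e} U23={c,d} U34={b} U56={a}
C dims 6,7; δ0: rk 5, SNF 1^5
Ȟ^0: (6−5)−0=1 ⇒ Z
Ȟ^1: (7−0)−5=2 ⇒ Z^2
Ȟ^2: (0−0)−0=0 ⇒ 0


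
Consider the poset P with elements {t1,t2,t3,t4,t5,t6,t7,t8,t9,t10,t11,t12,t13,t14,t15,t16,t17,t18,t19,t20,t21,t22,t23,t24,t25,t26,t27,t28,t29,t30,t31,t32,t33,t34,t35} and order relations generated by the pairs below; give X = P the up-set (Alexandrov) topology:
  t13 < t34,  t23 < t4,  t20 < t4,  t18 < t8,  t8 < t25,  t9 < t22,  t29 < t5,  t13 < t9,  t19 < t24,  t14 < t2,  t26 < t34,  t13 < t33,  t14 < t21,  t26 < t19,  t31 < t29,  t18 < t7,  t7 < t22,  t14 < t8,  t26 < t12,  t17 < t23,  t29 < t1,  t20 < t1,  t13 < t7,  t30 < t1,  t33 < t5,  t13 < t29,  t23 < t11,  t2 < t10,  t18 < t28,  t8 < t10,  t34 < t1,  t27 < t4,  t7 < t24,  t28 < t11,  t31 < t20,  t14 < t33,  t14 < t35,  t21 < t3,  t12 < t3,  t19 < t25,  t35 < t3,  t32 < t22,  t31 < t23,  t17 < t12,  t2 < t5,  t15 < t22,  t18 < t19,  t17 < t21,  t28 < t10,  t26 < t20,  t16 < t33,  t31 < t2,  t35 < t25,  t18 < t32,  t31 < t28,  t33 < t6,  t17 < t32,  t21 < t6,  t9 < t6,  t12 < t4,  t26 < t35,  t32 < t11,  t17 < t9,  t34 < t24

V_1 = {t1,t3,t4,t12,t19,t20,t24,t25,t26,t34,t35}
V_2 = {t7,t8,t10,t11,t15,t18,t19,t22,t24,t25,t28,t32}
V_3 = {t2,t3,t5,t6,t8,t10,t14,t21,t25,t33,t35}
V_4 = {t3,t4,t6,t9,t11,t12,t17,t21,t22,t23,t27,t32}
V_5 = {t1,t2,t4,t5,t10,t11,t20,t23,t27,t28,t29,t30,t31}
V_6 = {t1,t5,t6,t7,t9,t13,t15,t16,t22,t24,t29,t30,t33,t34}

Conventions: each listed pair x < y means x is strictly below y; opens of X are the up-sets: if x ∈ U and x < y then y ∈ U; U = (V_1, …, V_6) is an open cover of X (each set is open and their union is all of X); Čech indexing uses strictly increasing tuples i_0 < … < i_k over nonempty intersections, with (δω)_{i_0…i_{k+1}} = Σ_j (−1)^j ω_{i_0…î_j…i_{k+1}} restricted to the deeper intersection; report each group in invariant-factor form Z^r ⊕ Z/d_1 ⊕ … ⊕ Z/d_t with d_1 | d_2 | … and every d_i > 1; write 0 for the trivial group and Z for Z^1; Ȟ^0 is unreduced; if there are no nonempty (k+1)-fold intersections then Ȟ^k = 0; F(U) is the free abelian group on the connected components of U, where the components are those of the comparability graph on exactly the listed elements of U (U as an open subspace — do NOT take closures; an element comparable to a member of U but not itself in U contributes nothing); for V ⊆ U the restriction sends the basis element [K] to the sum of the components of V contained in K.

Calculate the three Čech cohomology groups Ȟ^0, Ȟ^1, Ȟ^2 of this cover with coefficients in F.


nerve simplices:
  V12={t19,t24,t25} V13={t3,t25,t35} V14={t3,t4,t12} V15={t1,t4,t20} V16={t1,t24,t34} V23={t8,t10,t25} V24={t11,t22,t32} V25={t10,t11,t28} V26={t7,t15,t22,t24} V34={t3,t6,t21} V35={t2,t5,t10} V36={t5,t6,t33} V45={t4,t11,t23,t27} V46={t6,t9,t22} V56={t1,t5,t29,t30}
  V123={t25} V126={t24} V134={t3} V145={t4} V156={t1} V235={t10} V245={t11} V246={t22} V346={t6} V356={t5}
components per intersection:
  V1: {t1,t3,t4,t12,t19,t20,t24,t25,t26,t34,t35}
  V2: {t7,t8,t10,t11,t15,t18,t19,t22,t24,t25,t28,t32}
  V3: {t2,t3,t5,t6,t8,t10,t14,t21,t25,t33,t35}
  V4: {t3,t4,t6,t9,t11,t12,t17,t21,t22,t23,t27,t32}
  V5: {t1,t2,t4,t5,t10,t11,t20,t23,t27,t28,t29,t30,t31}
  V6: {t1,t5,t6,t7,t9,t13,t15,t16,t22,t24,t29,t30,t33,t34}
  V12: {t19,t24,t25}
  V13: {t3,t25,t35}
  V14: {t3,t4,t12}
  V15: {t1,t4,t20}
  V16: {t1,t24,t34}
  V23: {t8,t10,t25}
  V24: {t11,t22,t32}
  V25: {t10,t11,t28}
  V26: {t7,t15,t22,t24}
  V34: {t3,t6,t21}
  V35: {t2,t5,t10}
  V36: {t5,t6,t33}
  V45: {t4,t11,t23,t27}
  V46: {t6,t9,t22}
  V56: {t1,t5,t29,t30}
  V123: {t25}
  V126: {t24}
  V134: {t3}
  V145: {t4}
  V156: {t1}
  V235: {t10}
  V245: {t11}
  V246: {t22}
  V346: {t6}
  V356: {t5}
C dims 6,15,10; δ0: rk 5, SNF 1^5; δ1: rk 10, SNF 1^9·2
degree 0: 6−5−0 = 1 → Ȟ^0 ≅ Z
degree 1: 15−10−5 = 0 → Ȟ^1 ≅ 0
degree 2: 10−0−10 = 0 plus torsion [2] → Ȟ^2 ≅ Z/2

Ȟ^0(U;F) ≅ Z; Ȟ^1(U;F) ≅ 0; Ȟ^2(U;F) ≅ Z/2


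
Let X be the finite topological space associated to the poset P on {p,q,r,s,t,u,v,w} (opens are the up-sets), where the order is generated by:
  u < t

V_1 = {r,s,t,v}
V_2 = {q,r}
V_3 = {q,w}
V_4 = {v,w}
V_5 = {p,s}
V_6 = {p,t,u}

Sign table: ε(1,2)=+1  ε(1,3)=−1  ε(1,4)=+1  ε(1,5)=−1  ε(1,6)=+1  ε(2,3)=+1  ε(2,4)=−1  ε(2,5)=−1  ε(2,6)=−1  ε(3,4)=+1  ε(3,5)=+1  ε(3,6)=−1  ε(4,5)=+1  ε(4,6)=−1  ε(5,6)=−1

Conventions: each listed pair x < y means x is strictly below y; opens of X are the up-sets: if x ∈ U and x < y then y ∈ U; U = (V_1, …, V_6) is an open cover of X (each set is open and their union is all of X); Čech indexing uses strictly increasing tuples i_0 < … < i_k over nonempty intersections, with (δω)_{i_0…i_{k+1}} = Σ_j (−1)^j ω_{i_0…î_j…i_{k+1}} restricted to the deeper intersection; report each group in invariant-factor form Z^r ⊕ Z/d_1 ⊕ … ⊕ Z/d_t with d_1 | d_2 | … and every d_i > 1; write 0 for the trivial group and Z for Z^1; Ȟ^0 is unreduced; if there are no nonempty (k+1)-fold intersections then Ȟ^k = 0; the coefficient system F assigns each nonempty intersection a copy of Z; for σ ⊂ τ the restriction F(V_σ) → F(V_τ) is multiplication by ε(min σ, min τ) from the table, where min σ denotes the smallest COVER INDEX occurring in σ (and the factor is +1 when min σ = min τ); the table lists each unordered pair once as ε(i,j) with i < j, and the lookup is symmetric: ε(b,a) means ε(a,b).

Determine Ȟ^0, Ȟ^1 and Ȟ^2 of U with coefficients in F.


Ȟ^0 = Z, Ȟ^1 = Z^2, Ȟ^2 = 0

nonempty overlaps:
  V12={r} V14={v} V15={s} V16={t} V23={q} V34={w} V56={p}
C dims 6,7; δ0: rk 5, SNF 1^5
degree 0: 6−5−0 = 1 → Ȟ^0 ≅ Z
degree 1: 7−0−5 = 2 → Ȟ^1 ≅ Z^2
degree 2: 0−0−0 = 0 → Ȟ^2 ≅ 0


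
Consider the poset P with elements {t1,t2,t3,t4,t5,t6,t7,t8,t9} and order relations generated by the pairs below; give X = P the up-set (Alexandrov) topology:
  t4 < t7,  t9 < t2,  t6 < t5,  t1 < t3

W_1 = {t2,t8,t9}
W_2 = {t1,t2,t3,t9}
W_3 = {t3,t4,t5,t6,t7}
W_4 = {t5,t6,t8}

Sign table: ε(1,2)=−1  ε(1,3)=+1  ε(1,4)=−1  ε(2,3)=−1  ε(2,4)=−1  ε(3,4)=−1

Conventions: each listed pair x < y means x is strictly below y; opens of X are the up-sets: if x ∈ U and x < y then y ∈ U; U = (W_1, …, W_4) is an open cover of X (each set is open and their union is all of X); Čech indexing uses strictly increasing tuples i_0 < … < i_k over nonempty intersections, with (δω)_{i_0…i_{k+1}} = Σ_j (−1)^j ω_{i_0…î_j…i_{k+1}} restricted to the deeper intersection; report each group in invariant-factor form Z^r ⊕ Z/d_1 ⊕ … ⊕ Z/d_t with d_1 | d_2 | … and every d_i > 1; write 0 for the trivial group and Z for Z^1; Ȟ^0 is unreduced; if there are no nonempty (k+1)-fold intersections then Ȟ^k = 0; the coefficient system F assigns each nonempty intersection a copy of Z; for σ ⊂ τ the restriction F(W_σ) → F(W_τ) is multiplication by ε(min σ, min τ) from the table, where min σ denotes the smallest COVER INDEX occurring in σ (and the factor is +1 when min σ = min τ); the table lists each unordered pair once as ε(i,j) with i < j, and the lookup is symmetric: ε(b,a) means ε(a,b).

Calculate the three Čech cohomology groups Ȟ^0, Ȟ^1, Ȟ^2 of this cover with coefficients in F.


nonempty intersections:
  W12={t2,t9} W14={t8} W23={t3} W34={t5,t6}
C dims 4,4; δ0: rk 3, SNF 1^3
Ȟ^0: (4−3)−0=1 ⇒ Z
Ȟ^1: (4−0)−3=1 ⇒ Z
Ȟ^2: (0−0)−0=0 ⇒ 0

Ȟ^0(U;F) ≅ Z; Ȟ^1(U;F) ≅ Z; Ȟ^2(U;F) ≅ 0


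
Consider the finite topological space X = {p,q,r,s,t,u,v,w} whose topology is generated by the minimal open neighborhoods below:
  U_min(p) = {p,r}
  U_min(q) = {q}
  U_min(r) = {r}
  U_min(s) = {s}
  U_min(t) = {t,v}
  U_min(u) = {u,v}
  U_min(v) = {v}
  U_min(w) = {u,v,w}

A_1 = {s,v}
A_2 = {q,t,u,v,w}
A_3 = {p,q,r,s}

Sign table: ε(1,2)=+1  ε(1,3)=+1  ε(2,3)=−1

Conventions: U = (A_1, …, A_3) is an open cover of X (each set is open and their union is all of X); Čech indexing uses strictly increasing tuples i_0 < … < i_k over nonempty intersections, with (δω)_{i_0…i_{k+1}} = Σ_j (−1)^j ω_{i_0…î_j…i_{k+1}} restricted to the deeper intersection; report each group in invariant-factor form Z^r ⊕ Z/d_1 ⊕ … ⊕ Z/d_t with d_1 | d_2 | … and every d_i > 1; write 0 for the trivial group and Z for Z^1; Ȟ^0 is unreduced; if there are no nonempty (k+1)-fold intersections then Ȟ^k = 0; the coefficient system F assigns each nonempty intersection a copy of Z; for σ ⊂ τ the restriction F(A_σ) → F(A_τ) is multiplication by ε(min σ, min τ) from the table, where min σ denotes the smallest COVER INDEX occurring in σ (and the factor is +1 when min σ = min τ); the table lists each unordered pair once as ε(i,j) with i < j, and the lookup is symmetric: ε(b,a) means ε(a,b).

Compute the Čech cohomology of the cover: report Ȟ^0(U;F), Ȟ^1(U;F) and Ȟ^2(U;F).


Ȟ^0 = 0, Ȟ^1 = Z/2 and Ȟ^2 = 0

nerve of the cover:
  A12={v} A13={s} A23={q}
C dims 3,3; δ0: rk 3, SNF 1^2·2
Ȟ^0 = (3 − 3) − 0 = 0, so Ȟ^0 ≅ 0
Ȟ^1 = (3 − 0) − 3 = 0 plus torsion [2], so Ȟ^1 ≅ Z/2
Ȟ^2 = (0 − 0) − 0 = 0, so Ȟ^2 ≅ 0


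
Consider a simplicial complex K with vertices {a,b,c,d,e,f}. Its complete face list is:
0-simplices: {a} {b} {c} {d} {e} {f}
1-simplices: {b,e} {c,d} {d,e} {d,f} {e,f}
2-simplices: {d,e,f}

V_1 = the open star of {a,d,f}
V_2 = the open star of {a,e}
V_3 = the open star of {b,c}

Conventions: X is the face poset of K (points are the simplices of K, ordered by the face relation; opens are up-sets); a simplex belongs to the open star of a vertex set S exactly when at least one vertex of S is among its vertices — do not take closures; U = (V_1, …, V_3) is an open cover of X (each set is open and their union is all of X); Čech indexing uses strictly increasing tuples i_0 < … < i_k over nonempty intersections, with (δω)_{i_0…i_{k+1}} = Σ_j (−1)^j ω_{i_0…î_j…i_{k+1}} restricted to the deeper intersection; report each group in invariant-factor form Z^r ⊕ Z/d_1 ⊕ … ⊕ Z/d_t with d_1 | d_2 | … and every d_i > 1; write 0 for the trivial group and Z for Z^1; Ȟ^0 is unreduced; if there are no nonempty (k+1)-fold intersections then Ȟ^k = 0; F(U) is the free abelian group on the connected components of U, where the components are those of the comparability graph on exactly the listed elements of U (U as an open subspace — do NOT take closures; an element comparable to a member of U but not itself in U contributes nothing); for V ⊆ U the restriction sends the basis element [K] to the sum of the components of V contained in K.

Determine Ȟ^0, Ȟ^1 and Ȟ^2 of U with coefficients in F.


nonempty overlaps:
  V1={{a},{d},{f},{c,d},{d,e},{d,f},{e,f},{d,e,f}} V2={{a},{e},{b,e},{d,e},{e,f},{d,e,f}} V3={{b},{c},{b,e},{c,d}}
  V12={{a},{d,e},{e,f},{d,e,f}} V13={{c,d}} V23={{b,e}}
components per intersection:
  V1: {{a}} {{d},{f},{c,d},{d,e},{d,f},{e,f},{d,e,f}}
  V2: {{a}} {{e},{b,e},{d,e},{e,f},{d,e,f}}
  V3: {{b},{b,e}} {{c},{c,d}}
  V12: {{a}} {{d,e},{e,f},{d,e,f}}
  V13: {{c,d}}
  V23: {{b,e}}
C dims 6,4; δ0: rk 4, SNF 1^4
degree 0: 6−4−0 = 2 → Ȟ^0 ≅ Z^2
degree 1: 4−0−4 = 0 → Ȟ^1 ≅ 0
degree 2: 0−0−0 = 0 → Ȟ^2 ≅ 0

Ȟ^0 ≅ Z^2, Ȟ^1 ≅ 0 and Ȟ^2 ≅ 0


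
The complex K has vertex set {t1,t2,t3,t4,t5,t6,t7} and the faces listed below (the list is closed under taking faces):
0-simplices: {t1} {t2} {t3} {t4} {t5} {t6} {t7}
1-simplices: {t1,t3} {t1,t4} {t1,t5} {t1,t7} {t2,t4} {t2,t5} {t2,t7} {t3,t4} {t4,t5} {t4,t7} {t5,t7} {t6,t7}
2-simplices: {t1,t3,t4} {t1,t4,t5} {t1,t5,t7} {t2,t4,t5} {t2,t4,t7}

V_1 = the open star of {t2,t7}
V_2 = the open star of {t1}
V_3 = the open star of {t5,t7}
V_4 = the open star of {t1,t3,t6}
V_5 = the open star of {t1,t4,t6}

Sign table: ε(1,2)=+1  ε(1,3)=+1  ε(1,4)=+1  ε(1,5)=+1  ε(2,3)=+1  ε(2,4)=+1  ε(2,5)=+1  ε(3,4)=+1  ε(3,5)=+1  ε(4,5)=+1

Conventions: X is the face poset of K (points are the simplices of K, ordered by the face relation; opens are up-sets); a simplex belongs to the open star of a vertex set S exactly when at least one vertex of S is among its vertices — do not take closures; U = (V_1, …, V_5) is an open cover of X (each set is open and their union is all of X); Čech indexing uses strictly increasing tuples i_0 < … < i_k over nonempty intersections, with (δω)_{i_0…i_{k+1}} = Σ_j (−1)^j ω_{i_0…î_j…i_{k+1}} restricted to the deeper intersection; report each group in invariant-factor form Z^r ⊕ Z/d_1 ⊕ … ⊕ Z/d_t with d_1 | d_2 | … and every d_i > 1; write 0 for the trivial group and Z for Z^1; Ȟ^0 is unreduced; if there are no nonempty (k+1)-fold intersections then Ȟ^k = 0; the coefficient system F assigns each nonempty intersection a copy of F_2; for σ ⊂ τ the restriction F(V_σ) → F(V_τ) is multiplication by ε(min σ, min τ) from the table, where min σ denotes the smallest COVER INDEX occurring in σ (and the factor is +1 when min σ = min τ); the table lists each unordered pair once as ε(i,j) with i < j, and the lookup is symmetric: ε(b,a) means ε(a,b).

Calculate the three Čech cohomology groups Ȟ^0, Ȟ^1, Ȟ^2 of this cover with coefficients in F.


nerve of the cover:
  V1={{t2},{t7},{t1,t7},{t2,t4},{t2,t5},{t2,t7},{t4,t7},{t5,t7},{t6,t7},{t1,t5,t7},{t2,t4,t5},{t2,t4,t7}} V2={{t1},{t1,t3},{t1,t4},{t1,t5},{t1,t7},{t1,t3,t4},{t1,t4,t5},{t1,t5,t7}} V3={{t5},{t7},{t1,t5},{t1,t7},{t2,t5},{t2,t7},{t4,t5},{t4,t7},{t5,t7},{t6,t7},{t1,t4,t5},{t1,t5,t7},{t2,t4,t5},{t2,t4,t7}} V4={{t1},{t3},{t6},{t1,t3},{t1,t4},{t1,t5},{t1,t7},{t3,t4},{t6,t7},{t1,t3,t4},{t1,t4,t5},{t1,t5,t7}} V5={{t1},{t4},{t6},{t1,t3},{t1,t4},{t1,t5},{t1,t7},{t2,t4},{t3,t4},{t4,t5},{t4,t7},{t6,t7},{t1,t3,t4},{t1,t4,t5},{t1,t5,t7},{t2,t4,t5},{t2,t4,t7}}
  V12={{t1,t7},{t1,t5,t7}} V13={{t7},{t1,t7},{t2,t5},{t2,t7},{t4,t7},{t5,t7},{t6,t7},{t1,t5,t7},{t2,t4,t5},{t2,t4,t7}} V14={{t1,t7},{t6,t7},{t1,t5,t7}} V15={{t1,t7},{t2,t4},{t4,t7},{t6,t7},{t1,t5,t7},{t2,t4,t5},{t2,t4,t7}} V23={{t1,t5},{t1,t7},{t1,t4,t5},{t1,t5,t7}} V24={{t1},{t1,t3},{t1,t4},{t1,t5},{t1,t7},{t1,t3,t4},{t1,t4,t5},{t1,t5,t7}} V25={{t1},{t1,t3},{t1,t4},{t1,t5},{t1,t7},{t1,t3,t4},{t1,t4,t5},{t1,t5,t7}} V34={{t1,t5},{t1,t7},{t6,t7},{t1,t4,t5},{t1,t5,t7}} V35={{t1,t5},{t1,t7},{t4,t5},{t4,t7},{t6,t7},{t1,t4,t5},{t1,t5,t7},{t2,t4,t5},{t2,t4,t7}} V45={{t1},{t6},{t1,t3},{t1,t4},{t1,t5},{t1,t7},{t3,t4},{t6,t7},{t1,t3,t4},{t1,t4,t5},{t1,t5,t7}}
  V123={{t1,t7},{t1,t5,t7}} V124={{t1,t7},{t1,t5,t7}} V125={{t1,t7},{t1,t5,t7}} V134={{t1,t7},{t6,t7},{t1,t5,t7}} V135={{t1,t7},{t4,t7},{t6,t7},{t1,t5,t7},{t2,t4,t5},{t2,t4,t7}} V145={{t1,t7},{t6,t7},{t1,t5,t7}} V234={{t1,t5},{t1,t7},{t1,t4,t5},{t1,t5,t7}} V235={{t1,t5},{t1,t7},{t1,t4,t5},{t1,t5,t7}} V245={{t1},{t1,t3},{t1,t4},{t1,t5},{t1,t7},{t1,t3,t4},{t1,t4,t5},{t1,t5,t7}} V345={{t1,t5},{t1,t7},{t6,t7},{t1,t4,t5},{t1,t5,t7}}
  V1234={{t1,t7},{t1,t5,t7}} V1235={{t1,t7},{t1,t5,t7}} V1245={{t1,t7},{t1,t5,t7}} V1345={{t1,t7},{t6,t7},{t1,t5,t7}} V2345={{t1,t5},{t1,t7},{t1,t4,t5},{t1,t5,t7}}
  V12345={{t1,t7},{t1,t5,t7}}
C dims 5,10,10,5; δ0: rk_F2 4; δ1: rk_F2 6; δ2: rk_F2 4
Ȟ^0 = (5 − 4) − 0 = 1, so Ȟ^0 ≅ Z/2
Ȟ^1 = (10 − 6) − 4 = 0, so Ȟ^1 ≅ 0
Ȟ^2 = (10 − 4) − 6 = 0, so Ȟ^2 ≅ 0

Ȟ^0(U;F) ≅ Z/2,  Ȟ^1(U;F) ≅ 0,  Ȟ^2(U;F) ≅ 0


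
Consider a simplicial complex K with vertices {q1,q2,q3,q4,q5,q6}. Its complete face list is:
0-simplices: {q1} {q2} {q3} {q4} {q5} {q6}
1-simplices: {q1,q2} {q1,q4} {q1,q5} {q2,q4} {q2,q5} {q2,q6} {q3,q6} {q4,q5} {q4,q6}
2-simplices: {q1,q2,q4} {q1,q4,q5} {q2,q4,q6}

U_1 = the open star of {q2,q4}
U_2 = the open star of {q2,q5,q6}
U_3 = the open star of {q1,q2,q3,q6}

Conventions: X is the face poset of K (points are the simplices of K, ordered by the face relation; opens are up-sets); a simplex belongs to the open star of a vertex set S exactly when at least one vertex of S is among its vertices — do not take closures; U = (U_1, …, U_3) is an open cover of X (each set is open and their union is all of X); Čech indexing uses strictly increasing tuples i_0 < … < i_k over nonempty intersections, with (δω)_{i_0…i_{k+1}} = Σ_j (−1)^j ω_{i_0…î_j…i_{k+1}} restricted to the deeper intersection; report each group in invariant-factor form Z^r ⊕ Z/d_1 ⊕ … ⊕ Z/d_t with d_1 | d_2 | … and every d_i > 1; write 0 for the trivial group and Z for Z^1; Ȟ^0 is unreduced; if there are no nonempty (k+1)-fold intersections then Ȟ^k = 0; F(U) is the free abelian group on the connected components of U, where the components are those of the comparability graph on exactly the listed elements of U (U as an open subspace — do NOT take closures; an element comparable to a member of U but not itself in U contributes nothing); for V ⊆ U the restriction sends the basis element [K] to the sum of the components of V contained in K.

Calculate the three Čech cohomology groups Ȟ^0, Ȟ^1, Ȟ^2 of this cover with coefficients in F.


Ȟ^0(U;F) ≅ Z, Ȟ^1(U;F) ≅ Z and Ȟ^2(U;F) ≅ 0

nonempty overlaps:
  U1={{q2},{q4},{q1,q2},{q1,q4},{q2,q4},{q2,q5},{q2,q6},{q4,q5},{q4,q6},{q1,q2,q4},{q1,q4,q5},{q2,q4,q6}} U2={{q2},{q5},{q6},{q1,q2},{q1,q5},{q2,q4},{q2,q5},{q2,q6},{q3,q6},{q4,q5},{q4,q6},{q1,q2,q4},{q1,q4,q5},{q2,q4,q6}} U3={{q1},{q2},{q3},{q6},{q1,q2},{q1,q4},{q1,q5},{q2,q4},{q2,q5},{q2,q6},{q3,q6},{q4,q6},{q1,q2,q4},{q1,q4,q5},{q2,q4,q6}}
  U12={{q2},{q1,q2},{q2,q4},{q2,q5},{q2,q6},{q4,q5},{q4,q6},{q1,q2,q4},{q1,q4,q5},{q2,q4,q6}} U13={{q2},{q1,q2},{q1,q4},{q2,q4},{q2,q5},{q2,q6},{q4,q6},{q1,q2,q4},{q1,q4,q5},{q2,q4,q6}} U23={{q2},{q6},{q1,q2},{q1,q5},{q2,q4},{q2,q5},{q2,q6},{q3,q6},{q4,q6},{q1,q2,q4},{q1,q4,q5},{q2,q4,q6}}
  U123={{q2},{q1,q2},{q2,q4},{q2,q5},{q2,q6},{q4,q6},{q1,q2,q4},{q1,q4,q5},{q2,q4,q6}}
components per intersection:
  U1: {{q2},{q4},{q1,q2},{q1,q4},{q2,q4},{q2,q5},{q2,q6},{q4,q5},{q4,q6},{q1,q2,q4},{q1,q4,q5},{q2,q4,q6}}
  U2: {{q2},{q5},{q6},{q1,q2},{q1,q5},{q2,q4},{q2,q5},{q2,q6},{q3,q6},{q4,q5},{q4,q6},{q1,q2,q4},{q1,q4,q5},{q2,q4,q6}}
  U3: {{q1},{q2},{q3},{q6},{q1,q2},{q1,q4},{q1,q5},{q2,q4},{q2,q5},{q2,q6},{q3,q6},{q4,q6},{q1,q2,q4},{q1,q4,q5},{q2,q4,q6}}
  U12: {{q2},{q1,q2},{q2,q4},{q2,q5},{q2,q6},{q4,q6},{q1,q2,q4},{q2,q4,q6}} {{q4,q5},{q1,q4,q5}}
  U13: {{q2},{q1,q2},{q1,q4},{q2,q4},{q2,q5},{q2,q6},{q4,q6},{q1,q2,q4},{q1,q4,q5},{q2,q4,q6}}
  U23: {{q2},{q6},{q1,q2},{q2,q4},{q2,q5},{q2,q6},{q3,q6},{q4,q6},{q1,q2,q4},{q2,q4,q6}} {{q1,q5},{q1,q4,q5}}
  U123: {{q2},{q1,q2},{q2,q4},{q2,q5},{q2,q6},{q4,q6},{q1,q2,q4},{q2,q4,q6}} {{q1,q4,q5}}
C dims 3,5,2; δ0: rk 2, SNF 1^2; δ1: rk 2, SNF 1^2
degree 0: 3−2−0 = 1 → Ȟ^0 ≅ Z
degree 1: 5−2−2 = 1 → Ȟ^1 ≅ Z
degree 2: 2−0−2 = 0 → Ȟ^2 ≅ 0


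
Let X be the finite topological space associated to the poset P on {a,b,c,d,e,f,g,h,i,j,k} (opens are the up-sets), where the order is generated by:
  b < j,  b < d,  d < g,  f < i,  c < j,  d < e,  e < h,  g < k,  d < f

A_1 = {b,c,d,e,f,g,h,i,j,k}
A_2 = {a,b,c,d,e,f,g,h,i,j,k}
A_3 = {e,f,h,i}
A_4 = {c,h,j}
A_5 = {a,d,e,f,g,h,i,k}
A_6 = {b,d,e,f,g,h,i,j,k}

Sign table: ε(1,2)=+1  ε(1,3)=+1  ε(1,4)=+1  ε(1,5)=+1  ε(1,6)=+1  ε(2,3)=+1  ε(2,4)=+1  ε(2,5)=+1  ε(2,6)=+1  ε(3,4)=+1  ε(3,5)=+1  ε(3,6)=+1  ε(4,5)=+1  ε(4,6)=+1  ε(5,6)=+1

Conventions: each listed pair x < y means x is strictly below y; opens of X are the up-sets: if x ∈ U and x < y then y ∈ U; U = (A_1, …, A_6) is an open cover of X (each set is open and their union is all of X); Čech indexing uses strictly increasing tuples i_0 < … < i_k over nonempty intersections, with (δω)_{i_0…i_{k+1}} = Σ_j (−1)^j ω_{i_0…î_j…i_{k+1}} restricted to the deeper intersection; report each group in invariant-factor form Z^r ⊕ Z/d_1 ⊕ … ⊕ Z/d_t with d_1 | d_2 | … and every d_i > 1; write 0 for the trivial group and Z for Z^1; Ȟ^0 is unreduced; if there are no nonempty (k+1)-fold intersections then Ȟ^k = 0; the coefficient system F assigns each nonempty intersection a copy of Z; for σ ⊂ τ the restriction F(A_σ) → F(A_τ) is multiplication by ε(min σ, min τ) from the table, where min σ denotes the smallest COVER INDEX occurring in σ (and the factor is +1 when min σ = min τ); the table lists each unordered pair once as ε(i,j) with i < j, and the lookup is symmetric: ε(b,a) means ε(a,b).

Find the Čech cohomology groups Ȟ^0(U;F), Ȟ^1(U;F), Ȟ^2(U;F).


Ȟ^0 = Z,  Ȟ^1 = 0,  Ȟ^2 = 0

nonempty intersections:
  A12={b,c,d,e,f,g,h,i,j,k} A13={e,f,h,i} A14={c,h,j} A15={d,e,f,g,h,i,k} A16={b,d,e,f,g,h,i,j,k} A23={e,f,h,i} A24={c,h,j} A25={a,d,e,f,g,h,i,k} A26={b,d,e,f,g,h,i,j,k} A34={h} A35={e,f,h,i} A36={e,f,h,i} A45={h} A46={h,j} A56={d,e,f,g,h,i,k}
  A123={e,f,h,i} A124={c,h,j} A125={d,e,f,g,h,i,k} A126={b,d,e,f,g,h,i,j,k} A134={h} A135={e,f,h,i} A136={e,f,h,i} A145={h} A146={h,j} A156={d,e,f,g,h,i,k} A234={h} A235={e,f,h,i} A236={e,f,h,i} A245={h} A246={h,j} A256={d,e,f,g,h,i,k} A345={h} A346={h} A356={e,f,h,i} A456={h}
  A1234={h} A1235={e,f,h,i} A1236={e,f,h,i} A1245={h} A1246={h,j} A1256={d,e,f,g,h,i,k} A1345={h} A1346={h} A1356={e,f,h,i} A1456={h} A2345={h} A2346={h} A2356={e,f,h,i} A2456={h} A3456={h}
  A12345={h} A12346={h} A12356={e,f,h,i} A12456={h} A13456={h} A23456={h}
  A123456={h}
C dims 6,15,20,15; δ0: rk 5, SNF 1^5; δ1: rk 10, SNF 1^10; δ2: rk 10, SNF 1^10
Ȟ^0: (6−5)−0=1 ⇒ Z
Ȟ^1: (15−10)−5=0 ⇒ 0
Ȟ^2: (20−10)−10=0 ⇒ 0


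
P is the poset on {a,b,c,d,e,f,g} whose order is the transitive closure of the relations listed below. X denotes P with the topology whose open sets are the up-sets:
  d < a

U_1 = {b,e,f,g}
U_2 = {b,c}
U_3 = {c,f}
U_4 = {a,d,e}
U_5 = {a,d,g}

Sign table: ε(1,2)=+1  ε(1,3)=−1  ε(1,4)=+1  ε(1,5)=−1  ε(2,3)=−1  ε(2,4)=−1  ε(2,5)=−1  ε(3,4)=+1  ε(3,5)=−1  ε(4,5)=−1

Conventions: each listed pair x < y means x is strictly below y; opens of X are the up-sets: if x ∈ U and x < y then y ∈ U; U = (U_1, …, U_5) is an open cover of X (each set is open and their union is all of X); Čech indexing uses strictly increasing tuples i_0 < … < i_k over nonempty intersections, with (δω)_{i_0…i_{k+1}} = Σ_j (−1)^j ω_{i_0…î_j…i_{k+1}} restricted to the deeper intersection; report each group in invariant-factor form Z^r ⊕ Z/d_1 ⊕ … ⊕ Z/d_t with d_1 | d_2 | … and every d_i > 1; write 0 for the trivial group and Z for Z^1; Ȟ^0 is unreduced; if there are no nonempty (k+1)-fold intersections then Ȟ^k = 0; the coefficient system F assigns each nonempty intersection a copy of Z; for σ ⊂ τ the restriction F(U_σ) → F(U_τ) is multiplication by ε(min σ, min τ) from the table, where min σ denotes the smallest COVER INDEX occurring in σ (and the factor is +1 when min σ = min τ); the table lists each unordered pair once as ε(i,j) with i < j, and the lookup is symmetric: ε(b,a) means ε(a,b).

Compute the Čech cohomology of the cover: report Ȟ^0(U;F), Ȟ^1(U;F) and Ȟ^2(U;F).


cover nerve:
  U12={b} U13={f} U14={e} U15={g} U23={c} U45={a,d}
C dims 5,6; δ0: rk 4, SNF 1^4
Ȟ^0: (5−4)−0=1 ⇒ Z
Ȟ^1: (6−0)−4=2 ⇒ Z^2
Ȟ^2: (0−0)−0=0 ⇒ 0

Ȟ^0 ≅ Z; Ȟ^1 ≅ Z^2; Ȟ^2 ≅ 0


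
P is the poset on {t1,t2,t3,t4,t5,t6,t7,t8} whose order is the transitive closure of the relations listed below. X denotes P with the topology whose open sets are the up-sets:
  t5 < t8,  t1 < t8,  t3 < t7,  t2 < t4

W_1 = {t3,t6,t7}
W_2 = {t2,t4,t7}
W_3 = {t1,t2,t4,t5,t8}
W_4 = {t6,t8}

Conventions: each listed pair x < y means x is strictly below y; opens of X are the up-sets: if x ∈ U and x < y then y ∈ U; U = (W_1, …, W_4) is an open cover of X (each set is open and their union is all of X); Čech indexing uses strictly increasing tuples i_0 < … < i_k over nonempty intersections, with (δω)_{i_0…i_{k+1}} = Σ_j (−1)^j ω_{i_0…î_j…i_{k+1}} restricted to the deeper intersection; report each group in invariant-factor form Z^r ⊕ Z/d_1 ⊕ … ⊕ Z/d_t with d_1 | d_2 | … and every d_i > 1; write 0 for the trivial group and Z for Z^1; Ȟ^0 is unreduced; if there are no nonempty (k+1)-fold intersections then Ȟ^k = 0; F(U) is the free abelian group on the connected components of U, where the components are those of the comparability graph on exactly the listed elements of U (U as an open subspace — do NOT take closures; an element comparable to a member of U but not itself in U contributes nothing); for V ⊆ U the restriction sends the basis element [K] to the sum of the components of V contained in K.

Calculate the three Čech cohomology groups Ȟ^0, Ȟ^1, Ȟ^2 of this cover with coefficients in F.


intersection data:
  W12={t7} W14={t6} W23={t2,t4} W34={t8}
components per intersection:
  W1: {t3,t7} {t6}
  W2: {t2,t4} {t7}
  W3: {t1,t5,t8} {t2,t4}
  W4: {t6} {t8}
  W12: {t7}
  W14: {t6}
  W23: {t2,t4}
  W34: {t8}
C dims 8,4; δ0: rk 4, SNF 1^4
Ȟ^0 = (8 − 4) − 0 = 4, so Ȟ^0 ≅ Z^4
Ȟ^1 = (4 − 0) − 4 = 0, so Ȟ^1 ≅ 0
Ȟ^2 = (0 − 0) − 0 = 0, so Ȟ^2 ≅ 0

Ȟ^0 ≅ Z^4; Ȟ^1 ≅ 0; Ȟ^2 ≅ 0


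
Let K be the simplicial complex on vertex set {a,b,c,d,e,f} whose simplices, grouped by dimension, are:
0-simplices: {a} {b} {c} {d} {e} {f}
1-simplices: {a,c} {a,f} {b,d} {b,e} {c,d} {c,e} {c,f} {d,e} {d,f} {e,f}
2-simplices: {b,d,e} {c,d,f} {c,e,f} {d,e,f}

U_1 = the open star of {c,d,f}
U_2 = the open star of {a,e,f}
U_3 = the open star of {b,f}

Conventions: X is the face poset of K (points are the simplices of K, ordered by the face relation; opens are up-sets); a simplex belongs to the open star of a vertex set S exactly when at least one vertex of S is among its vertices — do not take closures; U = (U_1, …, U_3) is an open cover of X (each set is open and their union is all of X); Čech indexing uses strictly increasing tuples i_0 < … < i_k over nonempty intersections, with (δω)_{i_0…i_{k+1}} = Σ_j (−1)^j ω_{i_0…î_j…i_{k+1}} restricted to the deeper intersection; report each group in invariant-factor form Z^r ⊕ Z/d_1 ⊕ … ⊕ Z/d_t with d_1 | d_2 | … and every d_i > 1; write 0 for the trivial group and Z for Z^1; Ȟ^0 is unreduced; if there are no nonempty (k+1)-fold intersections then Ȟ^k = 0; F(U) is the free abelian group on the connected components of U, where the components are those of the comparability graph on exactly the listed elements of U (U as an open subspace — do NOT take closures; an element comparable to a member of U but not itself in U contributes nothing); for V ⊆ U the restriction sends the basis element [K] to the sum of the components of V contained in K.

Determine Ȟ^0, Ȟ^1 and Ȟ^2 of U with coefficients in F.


intersection data:
  U1={{c},{d},{f},{a,c},{a,f},{b,d},{c,d},{c,e},{c,f},{d,e},{d,f},{e,f},{b,d,e},{c,d,f},{c,e,f},{d,e,f}} U2={{a},{e},{f},{a,c},{a,f},{b,e},{c,e},{c,f},{d,e},{d,f},{e,f},{b,d,e},{c,d,f},{c,e,f},{d,e,f}} U3={{b},{f},{a,f},{b,d},{b,e},{c,f},{d,f},{e,f},{b,d,e},{c,d,f},{c,e,f},{d,e,f}}
  U12={{f},{a,c},{a,f},{c,e},{c,f},{d,e},{d,f},{e,f},{b,d,e},{c,d,f},{c,e,f},{d,e,f}} U13={{f},{a,f},{b,d},{c,f},{d,f},{e,f},{b,d,e},{c,d,f},{c,e,f},{d,e,f}} U23={{f},{a,f},{b,e},{c,f},{d,f},{e,f},{b,d,e},{c,d,f},{c,e,f},{d,e,f}}
  U123={{f},{a,f},{c,f},{d,f},{e,f},{b,d,e},{c,d,f},{c,e,f},{d,e,f}}
components per intersection:
  U1: {{c},{d},{f},{a,c},{a,f},{b,d},{c,d},{c,e},{c,f},{d,e},{d,f},{e,f},{b,d,e},{c,d,f},{c,e,f},{d,e,f}}
  U2: {{a},{e},{f},{a,c},{a,f},{b,e},{c,e},{c,f},{d,e},{d,f},{e,f},{b,d,e},{c,d,f},{c,e,f},{d,e,f}}
  U3: {{b},{b,d},{b,e},{b,d,e}} {{f},{a,f},{c,f},{d,f},{e,f},{c,d,f},{c,e,f},{d,e,f}}
  U12: {{f},{a,f},{c,e},{c,f},{d,e},{d,f},{e,f},{b,d,e},{c,d,f},{c,e,f},{d,e,f}} {{a,c}}
  U13: {{f},{a,f},{c,f},{d,f},{e,f},{c,d,f},{c,e,f},{d,e,f}} {{b,d},{b,d,e}}
  U23: {{f},{a,f},{c,f},{d,f},{e,f},{c,d,f},{c,e,f},{d,e,f}} {{b,e},{b,d,e}}
  U123: {{f},{a,f},{c,f},{d,f},{e,f},{c,d,f},{c,e,f},{d,e,f}} {{b,d,e}}
C dims 4,6,2; δ0: rk 3, SNF 1^3; δ1: rk 2, SNF 1^2
Ȟ^0 = (4 − 3) − 0 = 1, so Ȟ^0 ≅ Z
Ȟ^1 = (6 − 2) − 3 = 1, so Ȟ^1 ≅ Z
Ȟ^2 = (2 − 0) − 2 = 0, so Ȟ^2 ≅ 0

Ȟ^0 = Z, Ȟ^1 = Z and Ȟ^2 = 0


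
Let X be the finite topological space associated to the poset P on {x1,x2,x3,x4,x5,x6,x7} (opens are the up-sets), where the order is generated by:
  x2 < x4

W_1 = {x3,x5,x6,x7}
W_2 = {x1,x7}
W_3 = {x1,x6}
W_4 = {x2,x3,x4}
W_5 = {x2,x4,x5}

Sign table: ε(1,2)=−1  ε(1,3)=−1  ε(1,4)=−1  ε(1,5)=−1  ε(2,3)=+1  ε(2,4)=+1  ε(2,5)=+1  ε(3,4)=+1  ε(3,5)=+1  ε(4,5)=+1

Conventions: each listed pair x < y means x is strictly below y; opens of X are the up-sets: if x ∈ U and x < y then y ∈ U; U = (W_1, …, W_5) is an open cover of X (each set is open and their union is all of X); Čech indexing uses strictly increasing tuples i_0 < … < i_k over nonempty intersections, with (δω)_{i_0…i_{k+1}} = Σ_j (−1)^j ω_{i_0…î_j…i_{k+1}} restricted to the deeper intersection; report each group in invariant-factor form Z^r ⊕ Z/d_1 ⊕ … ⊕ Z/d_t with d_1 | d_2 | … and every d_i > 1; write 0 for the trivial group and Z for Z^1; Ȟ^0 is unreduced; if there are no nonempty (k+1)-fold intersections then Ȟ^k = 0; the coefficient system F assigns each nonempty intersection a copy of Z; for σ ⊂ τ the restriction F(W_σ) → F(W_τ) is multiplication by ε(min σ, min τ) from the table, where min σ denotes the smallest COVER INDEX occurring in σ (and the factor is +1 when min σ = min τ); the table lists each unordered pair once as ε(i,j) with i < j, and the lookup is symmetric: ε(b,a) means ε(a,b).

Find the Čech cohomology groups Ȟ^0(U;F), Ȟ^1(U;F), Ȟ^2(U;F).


nonempty intersections:
  W12={x7} W13={x6} W14={x3} W15={x5} W23={x1} W45={x2,x4}
C dims 5,6; δ0: rk 4, SNF 1^4
Ȟ^0: (5−4)−0=1 ⇒ Z
Ȟ^1: (6−0)−4=2 ⇒ Z^2
Ȟ^2: (0−0)−0=0 ⇒ 0

Ȟ^0 ≅ Z; Ȟ^1 ≅ Z^2; Ȟ^2 ≅ 0
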